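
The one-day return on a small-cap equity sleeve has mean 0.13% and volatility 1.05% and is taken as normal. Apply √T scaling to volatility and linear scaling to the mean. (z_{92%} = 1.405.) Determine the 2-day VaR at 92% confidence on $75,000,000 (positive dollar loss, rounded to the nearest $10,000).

$1,370,000

σ_{2d} = 1.05% × √2 = 1.485%; μ_{2d} = 2 × 0.13% = 0.260%.
VaR = −(0.260%) + 1.405 × 1.485% = 1.826%.
On $75,000,000: 0.01826 × $75,000,000 = $1,369,500.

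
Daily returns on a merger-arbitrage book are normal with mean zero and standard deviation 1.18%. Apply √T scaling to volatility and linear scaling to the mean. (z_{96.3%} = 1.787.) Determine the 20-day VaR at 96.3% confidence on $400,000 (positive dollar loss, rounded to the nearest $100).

σ_{20d} = 1.18% × √20 = 5.277%.
VaR = 1.787 × 5.277% = 9.430%.
On $400,000: 0.09430 × $400,000 = $37,720.

$37,700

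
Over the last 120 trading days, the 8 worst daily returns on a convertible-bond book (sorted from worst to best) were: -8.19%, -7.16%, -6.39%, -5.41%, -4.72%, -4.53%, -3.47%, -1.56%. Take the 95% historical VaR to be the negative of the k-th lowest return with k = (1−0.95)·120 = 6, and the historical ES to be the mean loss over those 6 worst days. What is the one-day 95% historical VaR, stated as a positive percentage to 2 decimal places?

4.53%

k = 6; the 6th lowest return is -4.53%, so VaR = 4.53%.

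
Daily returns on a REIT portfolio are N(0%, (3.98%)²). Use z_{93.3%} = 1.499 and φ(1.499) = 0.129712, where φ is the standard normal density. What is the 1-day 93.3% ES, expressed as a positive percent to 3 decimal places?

Tail multiplier: φ(z)/(1−α) = 0.129712 / 0.067 = 1.936.
ES = 3.98% × 1.936 = 7.705%.

7.705%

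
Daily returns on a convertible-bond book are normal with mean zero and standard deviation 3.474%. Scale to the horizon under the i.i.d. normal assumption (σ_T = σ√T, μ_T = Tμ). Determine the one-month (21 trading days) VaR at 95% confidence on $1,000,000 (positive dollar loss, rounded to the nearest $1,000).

At 95%, z = 1.645.
σ_{21d} = 3.474% × √21 = 15.920%.
VaR = 1.645 × 15.920% = 26.188%.
On $1,000,000: 0.26188 × $1,000,000 = $261,880.

$262,000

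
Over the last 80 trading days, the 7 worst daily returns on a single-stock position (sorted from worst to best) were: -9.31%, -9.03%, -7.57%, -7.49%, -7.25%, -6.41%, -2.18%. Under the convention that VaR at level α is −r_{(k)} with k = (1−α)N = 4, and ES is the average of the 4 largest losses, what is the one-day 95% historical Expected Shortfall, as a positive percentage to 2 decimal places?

The 4 worst returns sum to -33.40%.
ES = −(-33.40%) / 4 = 8.35%.

8.35%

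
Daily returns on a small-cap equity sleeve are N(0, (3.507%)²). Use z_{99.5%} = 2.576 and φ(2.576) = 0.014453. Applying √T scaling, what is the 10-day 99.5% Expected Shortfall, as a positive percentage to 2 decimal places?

σ_{10d} = 3.507% × √10 = 11.090%.
ES multiplier = φ(z)/(1−α) = 0.014453/0.005 = 2.891.
ES = 11.090% × 2.891 = 32.061%.

32.06%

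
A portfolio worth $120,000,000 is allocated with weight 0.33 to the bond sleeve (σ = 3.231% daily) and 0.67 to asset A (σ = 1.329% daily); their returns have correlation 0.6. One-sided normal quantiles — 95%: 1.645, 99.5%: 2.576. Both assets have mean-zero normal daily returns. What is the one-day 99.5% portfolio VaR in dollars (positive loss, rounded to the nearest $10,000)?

$5,420,000

σ_p² = 0.33²·3.231² + 0.67²·1.329² + 2·0.6·0.33·0.67·3.231·1.329 = 3.0690 (%²).
σ_p = √3.0690 = 1.752%.
VaR = 2.576 × 1.752% = 4.513%; on $120,000,000 that is $5,415,600.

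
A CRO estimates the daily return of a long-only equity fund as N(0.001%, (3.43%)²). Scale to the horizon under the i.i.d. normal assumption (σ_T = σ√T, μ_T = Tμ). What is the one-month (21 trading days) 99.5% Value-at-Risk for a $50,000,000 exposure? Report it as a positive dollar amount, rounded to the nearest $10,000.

$20,230,000

At 99.5%, z = 2.576.
σ_{21d} = 3.43% × √21 = 15.718%; μ_{21d} = 21 × 0.001% = 0.021%.
VaR = −(0.021%) + 2.576 × 15.718% = 40.469%.
On $50,000,000: 0.40469 × $50,000,000 = $20,234,500.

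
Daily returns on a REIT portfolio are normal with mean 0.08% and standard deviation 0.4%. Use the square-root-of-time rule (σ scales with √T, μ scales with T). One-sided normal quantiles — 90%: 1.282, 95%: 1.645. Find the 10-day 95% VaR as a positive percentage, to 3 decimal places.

σ_{10d} = 0.4% × √10 = 1.265%; μ_{10d} = 10 × 0.08% = 0.800%.
VaR = −(0.800%) + 1.645 × 1.265% = 1.281%.

1.281%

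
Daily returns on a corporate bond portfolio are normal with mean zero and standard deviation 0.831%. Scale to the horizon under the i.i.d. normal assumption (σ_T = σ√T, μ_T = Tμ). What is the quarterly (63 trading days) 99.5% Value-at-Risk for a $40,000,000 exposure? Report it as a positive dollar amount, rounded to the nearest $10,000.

At 99.5%, z = 2.576.
σ_{63d} = 0.831% × √63 = 6.596%.
VaR = 2.576 × 6.596% = 16.991%.
On $40,000,000: 0.16991 × $40,000,000 = $6,796,400.

$6,800,000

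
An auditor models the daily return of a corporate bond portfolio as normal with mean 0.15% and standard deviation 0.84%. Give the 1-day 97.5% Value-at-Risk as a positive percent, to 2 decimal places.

1.50%

At 97.5% one-sided, z = 1.960.
VaR = −μ + z·σ = −(0.15%) + 1.960 × 0.84% = 1.496%.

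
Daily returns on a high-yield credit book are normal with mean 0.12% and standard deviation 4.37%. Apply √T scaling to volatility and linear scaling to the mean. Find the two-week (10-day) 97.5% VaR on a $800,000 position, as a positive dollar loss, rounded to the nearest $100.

At 97.5%, z = 1.960.
σ_{10d} = 4.37% × √10 = 13.819%; μ_{10d} = 10 × 0.12% = 1.200%.
VaR = −(1.200%) + 1.960 × 13.819% = 25.885%.
On $800,000: 0.25885 × $800,000 = $207,080.

$207,100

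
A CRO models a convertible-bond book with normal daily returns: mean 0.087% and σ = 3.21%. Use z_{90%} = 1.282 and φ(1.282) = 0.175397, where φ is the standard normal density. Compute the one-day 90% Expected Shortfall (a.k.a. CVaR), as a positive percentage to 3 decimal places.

Tail multiplier: φ(z)/(1−α) = 0.175397 / 0.1 = 1.754.
ES = −(0.087%) + 3.21% × 1.754 = 5.543%.

5.543%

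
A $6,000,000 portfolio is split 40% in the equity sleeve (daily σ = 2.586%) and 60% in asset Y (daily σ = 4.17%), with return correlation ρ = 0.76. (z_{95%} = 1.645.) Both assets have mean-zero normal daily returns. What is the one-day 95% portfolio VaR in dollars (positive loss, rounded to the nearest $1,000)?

$331,000

σ_p² = 0.4²·2.586² + 0.6²·4.17² + 2·0.76·0.4·0.6·2.586·4.17 = 11.2639 (%²).
σ_p = √11.2639 = 3.356%.
VaR = 1.645 × 3.356% = 5.521%; on $6,000,000 that is $331,260.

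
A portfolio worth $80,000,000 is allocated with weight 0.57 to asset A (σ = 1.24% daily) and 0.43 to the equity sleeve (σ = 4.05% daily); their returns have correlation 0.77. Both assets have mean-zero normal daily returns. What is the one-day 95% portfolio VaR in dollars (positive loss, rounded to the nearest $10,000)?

σ_p² = 0.57²·1.24² + 0.43²·4.05² + 2·0.77·0.57·0.43·1.24·4.05 = 5.4280 (%²).
σ_p = √5.4280 = 2.330%.
At 95%, z = 1.645.
VaR = 1.645 × 2.330% = 3.833%; on $80,000,000 that is $3,066,400.

$3,070,000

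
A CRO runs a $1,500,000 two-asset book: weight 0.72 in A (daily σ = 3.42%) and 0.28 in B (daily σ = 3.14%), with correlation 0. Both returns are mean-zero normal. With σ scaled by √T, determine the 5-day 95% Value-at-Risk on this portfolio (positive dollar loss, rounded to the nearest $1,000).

σ_p = √(0.72²·3.42² + 0.28²·3.14² + 2·0·0.72·0.28·3.42·3.14) = 2.615%.
σ_{5d} = 2.615% × √5 = 5.847%.
z(95%) = 1.645.
VaR = 1.645 × 5.847% = 9.618%; on $1,500,000 that is $144,270.

$144,000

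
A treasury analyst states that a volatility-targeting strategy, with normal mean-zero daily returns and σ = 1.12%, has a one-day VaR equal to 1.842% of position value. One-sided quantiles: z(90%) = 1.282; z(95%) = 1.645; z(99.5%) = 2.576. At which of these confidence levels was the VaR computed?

95%

Implied z = VaR/σ = 1.842 / 1.12 = 1.645.
This matches z(95%) = 1.645.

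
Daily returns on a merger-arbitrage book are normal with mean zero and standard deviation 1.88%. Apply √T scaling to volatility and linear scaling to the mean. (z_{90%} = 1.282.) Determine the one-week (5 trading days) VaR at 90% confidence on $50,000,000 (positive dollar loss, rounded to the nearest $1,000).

σ_{5d} = 1.88% × √5 = 4.204%.
VaR = 1.282 × 4.204% = 5.390%.
On $50,000,000: 0.05390 × $50,000,000 = $2,695,000.

$2,695,000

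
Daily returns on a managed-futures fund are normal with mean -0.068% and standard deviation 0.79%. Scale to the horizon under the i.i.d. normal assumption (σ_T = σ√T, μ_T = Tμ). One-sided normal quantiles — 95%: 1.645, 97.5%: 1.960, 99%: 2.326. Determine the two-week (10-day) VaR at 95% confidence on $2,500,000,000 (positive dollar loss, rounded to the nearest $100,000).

$119,700,000

σ_{10d} = 0.79% × √10 = 2.498%; μ_{10d} = 10 × -0.068% = -0.680%.
VaR = −(-0.680%) + 1.645 × 2.498% = 4.789%.
On $2,500,000,000: 0.04789 × $2,500,000,000 = $119,725,000.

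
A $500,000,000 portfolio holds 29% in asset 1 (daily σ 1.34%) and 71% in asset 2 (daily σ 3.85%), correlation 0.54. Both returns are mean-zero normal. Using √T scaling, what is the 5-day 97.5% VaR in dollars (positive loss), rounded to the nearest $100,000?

$64,900,000

σ_p = √(0.29²·1.34² + 0.71²·3.85² + 2·0.54·0.29·0.71·1.34·3.85) = 2.961%.
σ_{5d} = 2.961% × √5 = 6.621%.
z(97.5%) = 1.960.
VaR = 1.960 × 6.621% = 12.977%; on $500,000,000 that is $64,885,000.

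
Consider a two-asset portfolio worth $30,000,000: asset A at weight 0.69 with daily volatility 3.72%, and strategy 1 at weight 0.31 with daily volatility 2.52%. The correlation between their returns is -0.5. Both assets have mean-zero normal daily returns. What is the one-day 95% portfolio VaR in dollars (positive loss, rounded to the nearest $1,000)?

$1,125,000

σ_p² = 0.69²·3.72² + 0.31²·2.52² + 2·-0.5·0.69·0.31·3.72·2.52 = 5.1936 (%²).
σ_p = √5.1936 = 2.279%.
At 95%, z = 1.645.
VaR = 1.645 × 2.279% = 3.749%; on $30,000,000 that is $1,124,700.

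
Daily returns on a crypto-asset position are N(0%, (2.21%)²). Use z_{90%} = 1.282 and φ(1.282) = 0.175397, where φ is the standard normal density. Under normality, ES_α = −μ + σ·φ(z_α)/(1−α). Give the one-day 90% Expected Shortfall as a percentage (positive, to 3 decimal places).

Tail multiplier: φ(z)/(1−α) = 0.175397 / 0.1 = 1.754.
ES = 2.21% × 1.754 = 3.876%.

3.876%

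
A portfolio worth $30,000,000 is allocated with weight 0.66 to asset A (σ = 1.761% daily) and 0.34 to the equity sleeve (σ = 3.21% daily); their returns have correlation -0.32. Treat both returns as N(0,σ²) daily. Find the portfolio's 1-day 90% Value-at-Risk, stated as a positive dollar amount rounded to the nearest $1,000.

$506,000

σ_p² = 0.66²·1.761² + 0.34²·3.21² + 2·-0.32·0.66·0.34·1.761·3.21 = 1.7302 (%²).
σ_p = √1.7302 = 1.315%.
At 90%, z = 1.282.
VaR = 1.282 × 1.315% = 1.686%; on $30,000,000 that is $505,800.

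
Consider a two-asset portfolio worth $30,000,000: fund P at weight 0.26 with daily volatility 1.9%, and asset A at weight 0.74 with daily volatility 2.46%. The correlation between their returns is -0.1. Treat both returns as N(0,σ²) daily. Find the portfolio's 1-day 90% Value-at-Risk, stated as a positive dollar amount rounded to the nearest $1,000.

σ_p² = 0.26²·1.9² + 0.74²·2.46² + 2·-0.1·0.26·0.74·1.9·2.46 = 3.3780 (%²).
σ_p = √3.3780 = 1.838%.
At 90%, z = 1.282.
VaR = 1.282 × 1.838% = 2.356%; on $30,000,000 that is $706,800.

$707,000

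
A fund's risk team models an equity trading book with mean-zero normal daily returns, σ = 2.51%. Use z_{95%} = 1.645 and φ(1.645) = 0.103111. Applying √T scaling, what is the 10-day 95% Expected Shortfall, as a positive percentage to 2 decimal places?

16.37%

σ_{10d} = 2.51% × √10 = 7.937%.
ES multiplier = φ(z)/(1−α) = 0.103111/0.05 = 2.062.
ES = 7.937% × 2.062 = 16.366%.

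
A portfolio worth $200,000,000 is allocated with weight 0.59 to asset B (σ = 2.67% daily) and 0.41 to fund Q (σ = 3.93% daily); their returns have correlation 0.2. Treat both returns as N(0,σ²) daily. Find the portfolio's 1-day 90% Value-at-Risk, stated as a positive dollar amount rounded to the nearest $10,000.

$6,330,000

σ_p² = 0.59²·2.67² + 0.41²·3.93² + 2·0.2·0.59·0.41·2.67·3.93 = 6.0932 (%²).
σ_p = √6.0932 = 2.468%.
At 90%, z = 1.282.
VaR = 1.282 × 2.468% = 3.164%; on $200,000,000 that is $6,328,000.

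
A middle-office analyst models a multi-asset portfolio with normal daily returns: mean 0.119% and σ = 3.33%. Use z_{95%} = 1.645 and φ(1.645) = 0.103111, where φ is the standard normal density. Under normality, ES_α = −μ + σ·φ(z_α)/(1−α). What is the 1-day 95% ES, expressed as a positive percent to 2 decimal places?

Tail multiplier: φ(z)/(1−α) = 0.103111 / 0.05 = 2.062.
ES = −(0.119%) + 3.33% × 2.062 = 6.747%.

6.75%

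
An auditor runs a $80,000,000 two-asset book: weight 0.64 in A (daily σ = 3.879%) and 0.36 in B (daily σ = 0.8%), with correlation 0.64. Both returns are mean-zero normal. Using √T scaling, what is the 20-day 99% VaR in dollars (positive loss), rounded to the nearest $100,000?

σ_p = √(0.64²·3.879² + 0.36²·0.8² + 2·0.64·0.64·0.36·3.879·0.8) = 2.676%.
σ_{20d} = 2.676% × √20 = 11.967%.
z(99%) = 2.326.
VaR = 2.326 × 11.967% = 27.835%; on $80,000,000 that is $22,268,000.

$22,300,000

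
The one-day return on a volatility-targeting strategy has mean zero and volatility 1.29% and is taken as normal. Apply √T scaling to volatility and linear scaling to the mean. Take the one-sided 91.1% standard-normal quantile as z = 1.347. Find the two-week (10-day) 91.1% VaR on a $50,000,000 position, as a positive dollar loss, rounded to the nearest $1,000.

σ_{10d} = 1.29% × √10 = 4.079%.
VaR = 1.347 × 4.079% = 5.494%.
On $50,000,000: 0.05494 × $50,000,000 = $2,747,000.

$2,747,000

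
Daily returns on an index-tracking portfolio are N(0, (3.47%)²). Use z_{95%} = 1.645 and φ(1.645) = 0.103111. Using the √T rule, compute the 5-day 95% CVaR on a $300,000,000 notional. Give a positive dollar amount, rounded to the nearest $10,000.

$48,000,000

σ_{5d} = 3.47% × √5 = 7.759%.
ES multiplier = φ(z)/(1−α) = 0.103111/0.05 = 2.062.
ES = 7.759% × 2.062 = 15.999%; on $300,000,000: $47,997,000.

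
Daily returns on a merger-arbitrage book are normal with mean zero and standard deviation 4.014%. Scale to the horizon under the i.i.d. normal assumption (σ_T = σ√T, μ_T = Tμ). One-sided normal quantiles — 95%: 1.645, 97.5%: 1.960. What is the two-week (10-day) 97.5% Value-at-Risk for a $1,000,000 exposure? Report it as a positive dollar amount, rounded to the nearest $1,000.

$249,000

σ_{10d} = 4.014% × √10 = 12.693%.
VaR = 1.960 × 12.693% = 24.878%.
On $1,000,000: 0.24878 × $1,000,000 = $248,780.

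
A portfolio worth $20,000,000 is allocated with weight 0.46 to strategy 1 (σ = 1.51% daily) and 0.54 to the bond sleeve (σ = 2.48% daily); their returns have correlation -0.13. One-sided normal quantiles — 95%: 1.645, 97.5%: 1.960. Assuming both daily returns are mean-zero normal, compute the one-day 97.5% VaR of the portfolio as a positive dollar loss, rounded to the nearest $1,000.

σ_p² = 0.46²·1.51² + 0.54²·2.48² + 2·-0.13·0.46·0.54·1.51·2.48 = 2.0341 (%²).
σ_p = √2.0341 = 1.426%.
VaR = 1.960 × 1.426% = 2.795%; on $20,000,000 that is $559,000.

$559,000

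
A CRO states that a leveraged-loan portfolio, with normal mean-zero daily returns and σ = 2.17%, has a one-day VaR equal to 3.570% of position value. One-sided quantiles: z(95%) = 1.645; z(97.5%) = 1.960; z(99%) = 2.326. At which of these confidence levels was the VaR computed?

Implied z = VaR/σ = 3.570 / 2.17 = 1.645.
This matches z(95%) = 1.645.

95%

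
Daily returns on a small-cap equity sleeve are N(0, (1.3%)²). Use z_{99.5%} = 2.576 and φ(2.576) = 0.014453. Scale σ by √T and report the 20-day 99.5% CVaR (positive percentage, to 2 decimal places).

σ_{20d} = 1.3% × √20 = 5.814%.
ES multiplier = φ(z)/(1−α) = 0.014453/0.005 = 2.891.
ES = 5.814% × 2.891 = 16.808%.

16.81%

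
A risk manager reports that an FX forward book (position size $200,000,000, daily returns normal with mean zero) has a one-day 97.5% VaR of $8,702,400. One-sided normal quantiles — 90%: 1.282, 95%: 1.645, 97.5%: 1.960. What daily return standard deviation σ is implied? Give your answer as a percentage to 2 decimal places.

VaR as a fraction: $8,702,400 / $200,000,000 = 4.351%.
σ = VaR / z = 4.351% / 1.960 = 2.220%.

2.22%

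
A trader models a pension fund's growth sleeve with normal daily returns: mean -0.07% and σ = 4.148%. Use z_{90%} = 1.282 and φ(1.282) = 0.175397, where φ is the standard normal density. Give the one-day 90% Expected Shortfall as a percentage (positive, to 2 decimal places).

Tail multiplier: φ(z)/(1−α) = 0.175397 / 0.1 = 1.754.
ES = −(-0.07%) + 4.148% × 1.754 = 7.346%.

7.35%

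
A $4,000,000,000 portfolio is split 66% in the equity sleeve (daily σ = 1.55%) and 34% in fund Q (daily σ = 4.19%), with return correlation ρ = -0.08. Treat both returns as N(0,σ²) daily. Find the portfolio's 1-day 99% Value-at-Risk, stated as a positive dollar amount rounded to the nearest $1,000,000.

σ_p² = 0.66²·1.55² + 0.34²·4.19² + 2·-0.08·0.66·0.34·1.55·4.19 = 2.8428 (%²).
σ_p = √2.8428 = 1.686%.
At 99%, z = 2.326.
VaR = 2.326 × 1.686% = 3.922%; on $4,000,000,000 that is $156,880,000.

$157,000,000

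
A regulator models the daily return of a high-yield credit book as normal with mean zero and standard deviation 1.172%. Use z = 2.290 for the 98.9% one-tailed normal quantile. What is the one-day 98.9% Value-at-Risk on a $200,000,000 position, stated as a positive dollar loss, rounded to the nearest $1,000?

VaR = z·σ = 2.290 × 1.172% = 2.684%.
On $200,000,000: 0.02684 × $200,000,000 = $5,368,000.

$5,368,000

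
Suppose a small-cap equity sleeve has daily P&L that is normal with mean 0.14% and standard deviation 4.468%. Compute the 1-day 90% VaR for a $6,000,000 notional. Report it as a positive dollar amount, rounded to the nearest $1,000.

At 90% one-sided, z = 1.282.
VaR = −μ + z·σ = −(0.14%) + 1.282 × 4.468% = 5.588%.
On $6,000,000: 0.05588 × $6,000,000 = $335,280.

$335,000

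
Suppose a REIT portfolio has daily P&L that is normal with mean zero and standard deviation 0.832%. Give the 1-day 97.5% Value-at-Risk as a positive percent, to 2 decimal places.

1.63%

At 97.5% one-sided, z = 1.960.
VaR = z·σ = 1.960 × 0.832% = 1.631%.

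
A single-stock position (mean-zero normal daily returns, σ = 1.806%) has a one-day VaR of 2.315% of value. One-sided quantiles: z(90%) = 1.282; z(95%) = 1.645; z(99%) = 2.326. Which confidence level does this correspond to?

90%

Implied z = VaR/σ = 2.315 / 1.806 = 1.282.
This matches z(90%) = 1.282.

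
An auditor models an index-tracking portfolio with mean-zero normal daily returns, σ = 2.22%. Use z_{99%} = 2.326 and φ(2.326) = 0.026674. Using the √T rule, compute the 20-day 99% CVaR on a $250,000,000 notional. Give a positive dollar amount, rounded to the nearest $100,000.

σ_{20d} = 2.22% × √20 = 9.928%.
ES multiplier = φ(z)/(1−α) = 0.026674/0.01 = 2.667.
ES = 9.928% × 2.667 = 26.478%; on $250,000,000: $66,195,000.

$66,200,000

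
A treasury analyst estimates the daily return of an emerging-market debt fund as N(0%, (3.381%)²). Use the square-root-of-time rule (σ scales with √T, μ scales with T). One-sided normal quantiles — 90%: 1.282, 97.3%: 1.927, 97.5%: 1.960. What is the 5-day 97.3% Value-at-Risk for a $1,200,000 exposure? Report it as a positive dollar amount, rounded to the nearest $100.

σ_{5d} = 3.381% × √5 = 7.560%.
VaR = 1.927 × 7.560% = 14.568%.
On $1,200,000: 0.14568 × $1,200,000 = $174,816.

$174,800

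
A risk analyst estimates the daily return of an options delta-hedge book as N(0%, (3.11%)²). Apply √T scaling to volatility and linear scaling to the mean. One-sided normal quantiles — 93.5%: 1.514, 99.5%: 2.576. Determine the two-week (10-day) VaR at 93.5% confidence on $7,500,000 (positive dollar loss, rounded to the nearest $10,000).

$1,120,000

σ_{10d} = 3.11% × √10 = 9.835%.
VaR = 1.514 × 9.835% = 14.890%.
On $7,500,000: 0.14890 × $7,500,000 = $1,116,750.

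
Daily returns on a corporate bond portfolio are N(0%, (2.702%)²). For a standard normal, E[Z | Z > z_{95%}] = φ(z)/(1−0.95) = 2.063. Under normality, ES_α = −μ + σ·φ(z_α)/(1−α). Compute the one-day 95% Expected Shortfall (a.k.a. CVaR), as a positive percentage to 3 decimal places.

5.574%

ES = 2.702% × 2.063 = 5.574%.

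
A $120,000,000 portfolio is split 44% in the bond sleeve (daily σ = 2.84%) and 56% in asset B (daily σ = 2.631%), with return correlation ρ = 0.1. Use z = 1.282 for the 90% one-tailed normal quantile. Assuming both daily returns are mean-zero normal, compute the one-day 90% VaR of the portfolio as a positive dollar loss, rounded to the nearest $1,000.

σ_p² = 0.44²·2.84² + 0.56²·2.631² + 2·0.1·0.44·0.56·2.84·2.631 = 4.1005 (%²).
σ_p = √4.1005 = 2.025%.
VaR = 1.282 × 2.025% = 2.596%; on $120,000,000 that is $3,115,200.

$3,115,000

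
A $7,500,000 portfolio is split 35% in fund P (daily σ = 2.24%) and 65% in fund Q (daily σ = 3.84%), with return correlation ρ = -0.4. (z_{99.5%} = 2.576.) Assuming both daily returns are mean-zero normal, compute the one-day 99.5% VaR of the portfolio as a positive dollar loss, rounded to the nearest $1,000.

$444,000

σ_p² = 0.35²·2.24² + 0.65²·3.84² + 2·-0.4·0.35·0.65·2.24·3.84 = 5.2792 (%²).
σ_p = √5.2792 = 2.298%.
VaR = 2.576 × 2.298% = 5.920%; on $7,500,000 that is $444,000.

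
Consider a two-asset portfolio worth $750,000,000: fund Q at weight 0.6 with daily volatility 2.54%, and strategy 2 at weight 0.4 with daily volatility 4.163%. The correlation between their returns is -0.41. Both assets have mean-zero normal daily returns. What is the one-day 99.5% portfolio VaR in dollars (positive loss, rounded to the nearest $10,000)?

$33,540,000

σ_p² = 0.6²·2.54² + 0.4²·4.163² + 2·-0.41·0.6·0.4·2.54·4.163 = 3.0145 (%²).
σ_p = √3.0145 = 1.736%.
At 99.5%, z = 2.576.
VaR = 2.576 × 1.736% = 4.472%; on $750,000,000 that is $33,540,000.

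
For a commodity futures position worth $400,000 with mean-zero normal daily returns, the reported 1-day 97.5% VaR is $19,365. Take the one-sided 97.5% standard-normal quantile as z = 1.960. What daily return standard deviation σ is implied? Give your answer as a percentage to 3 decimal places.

2.470%

VaR as a fraction: $19,365 / $400,000 = 4.841%.
σ = VaR / z = 4.841% / 1.960 = 2.470%.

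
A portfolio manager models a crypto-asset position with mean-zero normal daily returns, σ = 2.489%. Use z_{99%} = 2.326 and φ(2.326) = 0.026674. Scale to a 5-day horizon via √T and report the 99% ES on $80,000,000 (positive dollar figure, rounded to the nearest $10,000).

σ_{5d} = 2.489% × √5 = 5.566%.
ES multiplier = φ(z)/(1−α) = 0.026674/0.01 = 2.667.
ES = 5.566% × 2.667 = 14.845%; on $80,000,000: $11,876,000.

$11,880,000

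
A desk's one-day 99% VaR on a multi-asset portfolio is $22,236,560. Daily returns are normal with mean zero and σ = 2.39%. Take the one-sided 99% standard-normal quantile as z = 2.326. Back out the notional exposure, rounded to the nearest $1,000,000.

$400,000,000

VaR as a fraction of value: z·σ = 2.326 × 2.39% = 5.55914%.
Position = $22,236,560 / 0.0555914 = $400,000,000.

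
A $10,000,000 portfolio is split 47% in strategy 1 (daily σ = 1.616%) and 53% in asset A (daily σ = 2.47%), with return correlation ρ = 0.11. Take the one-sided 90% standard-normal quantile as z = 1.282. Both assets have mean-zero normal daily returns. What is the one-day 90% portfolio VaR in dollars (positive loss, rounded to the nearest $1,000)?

$203,000

σ_p² = 0.47²·1.616² + 0.53²·2.47² + 2·0.11·0.47·0.53·1.616·2.47 = 2.5094 (%²).
σ_p = √2.5094 = 1.584%.
VaR = 1.282 × 1.584% = 2.031%; on $10,000,000 that is $203,100.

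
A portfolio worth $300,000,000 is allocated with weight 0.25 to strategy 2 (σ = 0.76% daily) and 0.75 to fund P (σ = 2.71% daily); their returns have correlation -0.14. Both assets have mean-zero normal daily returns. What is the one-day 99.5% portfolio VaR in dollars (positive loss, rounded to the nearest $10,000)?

σ_p² = 0.25²·0.76² + 0.75²·2.71² + 2·-0.14·0.25·0.75·0.76·2.71 = 4.0590 (%²).
σ_p = √4.0590 = 2.015%.
At 99.5%, z = 2.576.
VaR = 2.576 × 2.015% = 5.191%; on $300,000,000 that is $15,573,000.

$15,570,000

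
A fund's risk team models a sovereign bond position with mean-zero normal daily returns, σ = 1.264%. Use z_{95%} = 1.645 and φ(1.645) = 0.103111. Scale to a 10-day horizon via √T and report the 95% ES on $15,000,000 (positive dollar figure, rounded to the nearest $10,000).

$1,240,000

σ_{10d} = 1.264% × √10 = 3.997%.
ES multiplier = φ(z)/(1−α) = 0.103111/0.05 = 2.062.
ES = 3.997% × 2.062 = 8.242%; on $15,000,000: $1,236,300.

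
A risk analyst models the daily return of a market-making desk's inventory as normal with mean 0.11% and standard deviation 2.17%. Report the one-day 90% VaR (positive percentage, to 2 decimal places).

2.67%

At 90% one-sided, z = 1.282.
VaR = −μ + z·σ = −(0.11%) + 1.282 × 2.17% = 2.672%.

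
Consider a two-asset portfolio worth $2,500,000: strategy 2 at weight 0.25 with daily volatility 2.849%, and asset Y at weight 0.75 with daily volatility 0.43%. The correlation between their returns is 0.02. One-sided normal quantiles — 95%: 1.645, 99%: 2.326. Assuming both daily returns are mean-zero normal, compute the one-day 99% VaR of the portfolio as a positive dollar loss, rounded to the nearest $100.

σ_p² = 0.25²·2.849² + 0.75²·0.43² + 2·0.02·0.25·0.75·2.849·0.43 = 0.6205 (%²).
σ_p = √0.6205 = 0.788%.
VaR = 2.326 × 0.788% = 1.833%; on $2,500,000 that is $45,825.

$45,800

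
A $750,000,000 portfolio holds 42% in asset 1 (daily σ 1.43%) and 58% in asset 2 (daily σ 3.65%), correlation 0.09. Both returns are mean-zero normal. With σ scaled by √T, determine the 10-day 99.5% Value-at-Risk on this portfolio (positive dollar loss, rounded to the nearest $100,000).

σ_p = √(0.42²·1.43² + 0.58²·3.65² + 2·0.09·0.42·0.58·1.43·3.65) = 2.252%.
σ_{10d} = 2.252% × √10 = 7.121%.
z(99.5%) = 2.576.
VaR = 2.576 × 7.121% = 18.344%; on $750,000,000 that is $137,580,000.

$137,600,000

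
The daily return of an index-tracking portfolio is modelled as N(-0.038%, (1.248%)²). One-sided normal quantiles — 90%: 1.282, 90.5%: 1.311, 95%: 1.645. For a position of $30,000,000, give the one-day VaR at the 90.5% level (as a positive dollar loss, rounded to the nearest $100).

$502,200

VaR = −μ + z·σ = −(-0.038%) + 1.311 × 1.248% = 1.674%.
On $30,000,000: 0.01674 × $30,000,000 = $502,200.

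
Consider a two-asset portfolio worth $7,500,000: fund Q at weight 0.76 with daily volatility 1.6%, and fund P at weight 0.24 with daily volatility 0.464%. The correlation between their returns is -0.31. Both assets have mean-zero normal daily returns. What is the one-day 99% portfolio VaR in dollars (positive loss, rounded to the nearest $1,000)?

σ_p² = 0.76²·1.6² + 0.24²·0.464² + 2·-0.31·0.76·0.24·1.6·0.464 = 1.4071 (%²).
σ_p = √1.4071 = 1.186%.
At 99%, z = 2.326.
VaR = 2.326 × 1.186% = 2.759%; on $7,500,000 that is $206,925.

$207,000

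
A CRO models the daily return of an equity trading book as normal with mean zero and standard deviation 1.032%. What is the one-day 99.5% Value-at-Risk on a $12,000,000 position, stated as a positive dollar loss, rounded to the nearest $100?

At 99.5% one-sided, z = 2.576.
VaR = z·σ = 2.576 × 1.032% = 2.658%.
On $12,000,000: 0.02658 × $12,000,000 = $318,960.

$319,000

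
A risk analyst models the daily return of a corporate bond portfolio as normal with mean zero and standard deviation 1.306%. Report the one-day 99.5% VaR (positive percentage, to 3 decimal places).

At 99.5% one-sided, z = 2.576.
VaR = z·σ = 2.576 × 1.306% = 3.364%.

3.364%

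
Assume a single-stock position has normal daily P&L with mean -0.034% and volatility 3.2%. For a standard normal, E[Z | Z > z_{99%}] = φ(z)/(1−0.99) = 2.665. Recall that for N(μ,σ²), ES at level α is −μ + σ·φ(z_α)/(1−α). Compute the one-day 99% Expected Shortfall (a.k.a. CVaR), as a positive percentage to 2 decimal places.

8.56%

ES = −(-0.034%) + 3.2% × 2.665 = 8.562%.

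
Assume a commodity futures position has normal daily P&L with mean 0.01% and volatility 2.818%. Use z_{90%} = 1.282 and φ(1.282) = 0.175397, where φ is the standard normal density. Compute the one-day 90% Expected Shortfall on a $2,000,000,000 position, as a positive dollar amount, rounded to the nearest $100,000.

$98,700,000

Tail multiplier: φ(z)/(1−α) = 0.175397 / 0.1 = 1.754.
ES = −(0.01%) + 2.818% × 1.754 = 4.933%.
On $2,000,000,000: 0.04933 × $2,000,000,000 = $98,660,000.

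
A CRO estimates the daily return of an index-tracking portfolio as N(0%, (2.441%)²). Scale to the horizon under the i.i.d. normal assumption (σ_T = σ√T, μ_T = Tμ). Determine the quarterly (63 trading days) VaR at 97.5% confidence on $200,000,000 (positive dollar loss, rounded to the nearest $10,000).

At 97.5%, z = 1.960.
σ_{63d} = 2.441% × √63 = 19.375%.
VaR = 1.960 × 19.375% = 37.975%.
On $200,000,000: 0.37975 × $200,000,000 = $75,950,000.

$75,950,000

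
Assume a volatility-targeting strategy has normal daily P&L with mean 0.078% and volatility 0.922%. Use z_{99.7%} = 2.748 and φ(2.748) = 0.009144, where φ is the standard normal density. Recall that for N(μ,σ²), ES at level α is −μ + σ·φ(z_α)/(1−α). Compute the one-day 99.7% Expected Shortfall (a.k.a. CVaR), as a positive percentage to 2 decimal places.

2.73%

Tail multiplier: φ(z)/(1−α) = 0.009144 / 0.003 = 3.048.
ES = −(0.078%) + 0.922% × 3.048 = 2.732%.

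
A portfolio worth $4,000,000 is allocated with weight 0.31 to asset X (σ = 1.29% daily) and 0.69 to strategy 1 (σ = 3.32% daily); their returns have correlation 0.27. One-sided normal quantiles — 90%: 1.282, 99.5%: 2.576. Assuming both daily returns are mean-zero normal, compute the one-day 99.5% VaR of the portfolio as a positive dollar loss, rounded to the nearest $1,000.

σ_p² = 0.31²·1.29² + 0.69²·3.32² + 2·0.27·0.31·0.69·1.29·3.32 = 5.9024 (%²).
σ_p = √5.9024 = 2.429%.
VaR = 2.576 × 2.429% = 6.257%; on $4,000,000 that is $250,280.

$250,000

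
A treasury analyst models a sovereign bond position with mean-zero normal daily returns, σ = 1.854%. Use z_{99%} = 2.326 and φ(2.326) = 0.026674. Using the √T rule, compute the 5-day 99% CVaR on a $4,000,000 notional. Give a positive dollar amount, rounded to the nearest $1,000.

$442,000

σ_{5d} = 1.854% × √5 = 4.146%.
ES multiplier = φ(z)/(1−α) = 0.026674/0.01 = 2.667.
ES = 4.146% × 2.667 = 11.057%; on $4,000,000: $442,280.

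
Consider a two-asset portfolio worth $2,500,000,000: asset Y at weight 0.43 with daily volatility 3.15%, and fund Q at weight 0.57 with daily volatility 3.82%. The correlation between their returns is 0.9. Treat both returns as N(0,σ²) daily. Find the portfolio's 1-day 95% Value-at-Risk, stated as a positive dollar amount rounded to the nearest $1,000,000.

σ_p² = 0.43²·3.15² + 0.57²·3.82² + 2·0.9·0.43·0.57·3.15·3.82 = 11.8845 (%²).
σ_p = √11.8845 = 3.447%.
At 95%, z = 1.645.
VaR = 1.645 × 3.447% = 5.670%; on $2,500,000,000 that is $141,750,000.

$142,000,000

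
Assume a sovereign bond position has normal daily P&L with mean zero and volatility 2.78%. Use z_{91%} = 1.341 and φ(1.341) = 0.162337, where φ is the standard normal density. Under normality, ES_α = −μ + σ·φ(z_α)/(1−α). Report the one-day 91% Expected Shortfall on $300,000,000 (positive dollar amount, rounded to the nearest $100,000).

$15,000,000

Tail multiplier: φ(z)/(1−α) = 0.162337 / 0.09 = 1.804.
ES = 2.78% × 1.804 = 5.015%.
On $300,000,000: 0.05015 × $300,000,000 = $15,045,000.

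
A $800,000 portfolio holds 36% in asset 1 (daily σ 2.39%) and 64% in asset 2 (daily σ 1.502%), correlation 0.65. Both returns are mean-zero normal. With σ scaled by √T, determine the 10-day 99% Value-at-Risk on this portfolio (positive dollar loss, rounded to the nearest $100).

σ_p = √(0.36²·2.39² + 0.64²·1.502² + 2·0.65·0.36·0.64·2.39·1.502) = 1.655%.
σ_{10d} = 1.655% × √10 = 5.234%.
z(99%) = 2.326.
VaR = 2.326 × 5.234% = 12.174%; on $800,000 that is $97,392.

$97,400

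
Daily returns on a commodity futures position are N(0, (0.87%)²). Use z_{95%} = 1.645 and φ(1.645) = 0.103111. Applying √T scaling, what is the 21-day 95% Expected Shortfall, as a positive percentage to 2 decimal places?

8.22%

σ_{21d} = 0.87% × √21 = 3.987%.
ES multiplier = φ(z)/(1−α) = 0.103111/0.05 = 2.062.
ES = 3.987% × 2.062 = 8.221%.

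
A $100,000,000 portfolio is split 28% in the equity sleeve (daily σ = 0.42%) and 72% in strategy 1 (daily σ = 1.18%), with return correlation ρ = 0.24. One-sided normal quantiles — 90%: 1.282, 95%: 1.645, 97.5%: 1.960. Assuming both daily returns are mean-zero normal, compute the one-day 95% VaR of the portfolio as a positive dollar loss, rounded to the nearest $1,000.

σ_p² = 0.28²·0.42² + 0.72²·1.18² + 2·0.24·0.28·0.72·0.42·1.18 = 0.7836 (%²).
σ_p = √0.7836 = 0.885%.
VaR = 1.645 × 0.885% = 1.456%; on $100,000,000 that is $1,456,000.

$1,456,000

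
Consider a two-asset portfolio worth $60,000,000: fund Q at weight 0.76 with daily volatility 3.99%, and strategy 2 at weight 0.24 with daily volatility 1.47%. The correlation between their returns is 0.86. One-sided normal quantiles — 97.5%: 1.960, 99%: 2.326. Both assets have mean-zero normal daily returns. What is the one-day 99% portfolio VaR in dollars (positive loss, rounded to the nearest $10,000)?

σ_p² = 0.76²·3.99² + 0.24²·1.47² + 2·0.86·0.76·0.24·3.99·1.47 = 11.1600 (%²).
σ_p = √11.1600 = 3.341%.
VaR = 2.326 × 3.341% = 7.771%; on $60,000,000 that is $4,662,600.

$4,660,000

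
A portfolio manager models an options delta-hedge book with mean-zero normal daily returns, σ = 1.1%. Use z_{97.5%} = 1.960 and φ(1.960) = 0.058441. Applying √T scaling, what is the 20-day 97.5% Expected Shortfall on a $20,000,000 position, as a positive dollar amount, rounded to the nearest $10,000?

σ_{20d} = 1.1% × √20 = 4.919%.
ES multiplier = φ(z)/(1−α) = 0.058441/0.025 = 2.338.
ES = 4.919% × 2.338 = 11.501%; on $20,000,000: $2,300,200.

$2,300,000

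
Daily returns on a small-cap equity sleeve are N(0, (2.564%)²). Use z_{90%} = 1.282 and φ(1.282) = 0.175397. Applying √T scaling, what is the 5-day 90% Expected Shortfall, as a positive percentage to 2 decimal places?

σ_{5d} = 2.564% × √5 = 5.733%.
ES multiplier = φ(z)/(1−α) = 0.175397/0.1 = 1.754.
ES = 5.733% × 1.754 = 10.056%.

10.06%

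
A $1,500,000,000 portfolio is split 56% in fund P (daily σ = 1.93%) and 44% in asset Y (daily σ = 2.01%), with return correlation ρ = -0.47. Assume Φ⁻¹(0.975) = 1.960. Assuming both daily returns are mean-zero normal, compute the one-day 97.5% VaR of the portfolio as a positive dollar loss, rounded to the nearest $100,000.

$30,200,000

σ_p² = 0.56²·1.93² + 0.44²·2.01² + 2·-0.47·0.56·0.44·1.93·2.01 = 1.0518 (%²).
σ_p = √1.0518 = 1.026%.
VaR = 1.960 × 1.026% = 2.011%; on $1,500,000,000 that is $30,165,000.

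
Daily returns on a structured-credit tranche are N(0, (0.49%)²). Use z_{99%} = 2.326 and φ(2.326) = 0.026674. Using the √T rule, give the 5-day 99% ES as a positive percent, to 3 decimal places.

σ_{5d} = 0.49% × √5 = 1.096%.
ES multiplier = φ(z)/(1−α) = 0.026674/0.01 = 2.667.
ES = 1.096% × 2.667 = 2.923%.

2.923%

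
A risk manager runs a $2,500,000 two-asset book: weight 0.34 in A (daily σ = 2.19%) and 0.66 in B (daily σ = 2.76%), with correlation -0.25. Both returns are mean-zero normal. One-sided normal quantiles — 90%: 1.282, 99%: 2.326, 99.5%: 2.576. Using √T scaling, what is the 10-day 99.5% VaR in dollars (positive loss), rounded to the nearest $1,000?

$364,000

σ_p = √(0.34²·2.19² + 0.66²·2.76² + 2·-0.25·0.34·0.66·2.19·2.76) = 1.787%.
σ_{10d} = 1.787% × √10 = 5.651%.
VaR = 2.576 × 5.651% = 14.557%; on $2,500,000 that is $363,925.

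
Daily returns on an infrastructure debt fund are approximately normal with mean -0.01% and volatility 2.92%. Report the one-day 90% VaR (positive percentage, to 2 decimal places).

3.75%

At 90% one-sided, z = 1.282.
VaR = −μ + z·σ = −(-0.01%) + 1.282 × 2.92% = 3.753%.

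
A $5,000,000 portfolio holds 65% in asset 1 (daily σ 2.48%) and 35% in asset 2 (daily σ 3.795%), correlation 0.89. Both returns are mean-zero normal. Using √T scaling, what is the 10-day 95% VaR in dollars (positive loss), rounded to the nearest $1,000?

$744,000

σ_p = √(0.65²·2.48² + 0.35²·3.795² + 2·0.89·0.65·0.35·2.48·3.795) = 2.859%.
σ_{10d} = 2.859% × √10 = 9.041%.
z(95%) = 1.645.
VaR = 1.645 × 9.041% = 14.872%; on $5,000,000 that is $743,600.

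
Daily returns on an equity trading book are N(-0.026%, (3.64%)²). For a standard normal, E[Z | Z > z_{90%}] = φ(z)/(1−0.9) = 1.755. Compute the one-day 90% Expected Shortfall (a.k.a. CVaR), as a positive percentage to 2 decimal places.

6.41%

ES = −(-0.026%) + 3.64% × 1.755 = 6.414%.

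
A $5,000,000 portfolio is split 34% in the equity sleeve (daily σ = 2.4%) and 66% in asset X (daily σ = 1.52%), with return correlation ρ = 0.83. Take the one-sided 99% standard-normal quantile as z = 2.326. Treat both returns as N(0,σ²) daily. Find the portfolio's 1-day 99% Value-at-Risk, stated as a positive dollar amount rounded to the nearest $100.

σ_p² = 0.34²·2.4² + 0.66²·1.52² + 2·0.83·0.34·0.66·2.4·1.52 = 3.0312 (%²).
σ_p = √3.0312 = 1.741%.
VaR = 2.326 × 1.741% = 4.050%; on $5,000,000 that is $202,500.

$202,500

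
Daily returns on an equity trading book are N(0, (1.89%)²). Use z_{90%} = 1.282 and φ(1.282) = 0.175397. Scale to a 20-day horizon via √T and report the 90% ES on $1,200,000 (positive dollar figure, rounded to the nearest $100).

$177,900

σ_{20d} = 1.89% × √20 = 8.452%.
ES multiplier = φ(z)/(1−α) = 0.175397/0.1 = 1.754.
ES = 8.452% × 1.754 = 14.825%; on $1,200,000: $177,900.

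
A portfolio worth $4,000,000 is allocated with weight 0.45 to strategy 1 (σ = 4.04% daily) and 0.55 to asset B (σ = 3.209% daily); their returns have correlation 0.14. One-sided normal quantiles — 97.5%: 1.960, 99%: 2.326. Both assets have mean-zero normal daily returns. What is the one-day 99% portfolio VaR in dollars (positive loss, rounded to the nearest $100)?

$251,700

σ_p² = 0.45²·4.04² + 0.55²·3.209² + 2·0.14·0.45·0.55·4.04·3.209 = 7.3186 (%²).
σ_p = √7.3186 = 2.705%.
VaR = 2.326 × 2.705% = 6.292%; on $4,000,000 that is $251,680.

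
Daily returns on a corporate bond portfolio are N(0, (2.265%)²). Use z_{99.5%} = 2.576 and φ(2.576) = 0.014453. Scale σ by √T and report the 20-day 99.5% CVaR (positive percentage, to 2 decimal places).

29.28%

σ_{20d} = 2.265% × √20 = 10.129%.
ES multiplier = φ(z)/(1−α) = 0.014453/0.005 = 2.891.
ES = 10.129% × 2.891 = 29.283%.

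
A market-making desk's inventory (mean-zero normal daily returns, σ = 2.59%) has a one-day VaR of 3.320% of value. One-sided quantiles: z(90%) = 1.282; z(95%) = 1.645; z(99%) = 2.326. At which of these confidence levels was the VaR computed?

90%

Implied z = VaR/σ = 3.320 / 2.59 = 1.282.
This matches z(90%) = 1.282.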